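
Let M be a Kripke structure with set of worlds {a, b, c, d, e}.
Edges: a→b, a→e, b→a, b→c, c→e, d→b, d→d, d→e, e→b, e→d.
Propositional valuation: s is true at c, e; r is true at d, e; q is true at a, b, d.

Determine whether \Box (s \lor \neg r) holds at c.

Yes

At c: \Box (s \lor \neg r) requires s \lor \neg r at every successor {e}.
  At e: s \lor \neg r is true.
So \Box (s \lor \neg r) is true at c.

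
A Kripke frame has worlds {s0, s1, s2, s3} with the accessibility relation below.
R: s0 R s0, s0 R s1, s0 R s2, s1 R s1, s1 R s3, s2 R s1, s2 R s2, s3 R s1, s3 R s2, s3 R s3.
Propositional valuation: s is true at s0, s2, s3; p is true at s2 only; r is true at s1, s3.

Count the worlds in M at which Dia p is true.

3

Recall that Dia ψ holds at a world iff ψ holds at some accessible world.
Let φ = Dia p. Evaluate φ at each world:
  s0 (successors {s0, s1, s2}): φ is true.
  s1 (successors {s1, s3}): φ is false.
  s2 (successors {s1, s2}): φ is true.
  s3 (successors {s1, s2, s3}): φ is true.
For instance, at s3:
  At s3: Dia p requires p at some successor in {s1, s2, s3}.
    p holds at s2, so Dia p is true at s3.
Satisfying worlds: {s0, s2, s3}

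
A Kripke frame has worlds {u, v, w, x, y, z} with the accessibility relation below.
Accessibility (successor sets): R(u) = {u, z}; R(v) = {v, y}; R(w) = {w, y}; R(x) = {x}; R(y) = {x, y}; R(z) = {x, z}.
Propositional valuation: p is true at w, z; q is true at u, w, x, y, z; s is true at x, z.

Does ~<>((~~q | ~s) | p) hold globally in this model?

Let φ = ~<>((~~q | ~s) | p). Evaluate φ at each world:
  u (successors {u, z}): φ is false.
  v (successors {v, y}): φ is false.
  w (successors {w, y}): φ is false.
  x (successors {x}): φ is false.
  y (successors {x, y}): φ is false.
  z (successors {x, z}): φ is false.
Detail at u (counterexample):
  At u: <>((~~q | ~s) | p) is true, so ~<>((~~q | ~s) | p) is false.
    At u: <>((~~q | ~s) | p) requires (~~q | ~s) | p at some successor in {u, z}.
      (~~q | ~s) | p holds at u, so <>((~~q | ~s) | p) is true at u.

No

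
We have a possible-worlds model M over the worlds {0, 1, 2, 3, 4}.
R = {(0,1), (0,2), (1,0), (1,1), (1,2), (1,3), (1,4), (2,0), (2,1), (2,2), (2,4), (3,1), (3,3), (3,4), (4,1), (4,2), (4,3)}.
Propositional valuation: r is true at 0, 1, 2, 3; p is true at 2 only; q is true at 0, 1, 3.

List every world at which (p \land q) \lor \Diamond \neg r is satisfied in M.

1, 2, 3

Let φ = (p \land q) \lor \Diamond \neg r. Evaluate φ at each world:
  0 (successors {1, 2}): φ is false.
  1 (successors {0, 1, 2, 3, 4}): φ is true.
  2 (successors {0, 1, 2, 4}): φ is true.
  3 (successors {1, 3, 4}): φ is true.
  4 (successors {1, 2, 3}): φ is false.
For instance, at 0:
  At 0: p \land q is false, \Diamond \neg r is false, so (p \land q) \lor \Diamond \neg r is false.
    At 0: \Diamond \neg r requires \neg r at some successor in {1, 2}.
      At 1: \neg r is false.
      At 2: \neg r is false.
    So \Diamond \neg r is false at 0.
Satisfying worlds: {1, 2, 3}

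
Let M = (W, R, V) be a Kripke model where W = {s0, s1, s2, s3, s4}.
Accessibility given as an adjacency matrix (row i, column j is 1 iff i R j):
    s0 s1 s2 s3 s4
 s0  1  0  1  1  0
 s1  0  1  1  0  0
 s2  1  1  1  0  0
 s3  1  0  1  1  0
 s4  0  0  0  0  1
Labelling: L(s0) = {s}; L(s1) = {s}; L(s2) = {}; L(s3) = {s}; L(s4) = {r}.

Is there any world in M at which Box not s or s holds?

Yes

Recall that Box ψ holds at a world iff ψ holds at every accessible world, and Dia ψ holds iff ψ holds at some accessible world.
Let φ = Box not s or s. Evaluate φ at each world:
  s0 (successors {s0, s2, s3}): φ is true.
  s1 (successors {s1, s2}): φ is true.
  s2 (successors {s0, s1, s2}): φ is false.
  s3 (successors {s0, s2, s3}): φ is true.
  s4 (successors {s4}): φ is true.
Detail at s0 (witness):
  At s0: Box not s is false, s is true, so Box not s or s is true.
    At s0: Box not s requires not s at every successor {s0, s2, s3}.
      not s fails at s0, so Box not s is false at s0.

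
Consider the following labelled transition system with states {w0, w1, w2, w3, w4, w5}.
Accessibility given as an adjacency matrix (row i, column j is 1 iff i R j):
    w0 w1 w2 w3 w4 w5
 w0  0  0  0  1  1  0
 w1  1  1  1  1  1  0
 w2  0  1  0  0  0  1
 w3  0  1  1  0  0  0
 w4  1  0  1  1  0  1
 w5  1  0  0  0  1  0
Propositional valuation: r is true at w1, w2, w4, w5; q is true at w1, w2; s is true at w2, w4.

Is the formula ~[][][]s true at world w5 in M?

Yes

At w5: [][][]s is false, so ~[][][]s is true.
  At w5: [][][]s requires [][]s at every successor {w0, w4}.
    [][]s fails at w0, so [][][]s is false at w5.
      At w0: [][]s requires []s at every successor {w3, w4}.
        []s fails at w3, so [][]s is false at w0.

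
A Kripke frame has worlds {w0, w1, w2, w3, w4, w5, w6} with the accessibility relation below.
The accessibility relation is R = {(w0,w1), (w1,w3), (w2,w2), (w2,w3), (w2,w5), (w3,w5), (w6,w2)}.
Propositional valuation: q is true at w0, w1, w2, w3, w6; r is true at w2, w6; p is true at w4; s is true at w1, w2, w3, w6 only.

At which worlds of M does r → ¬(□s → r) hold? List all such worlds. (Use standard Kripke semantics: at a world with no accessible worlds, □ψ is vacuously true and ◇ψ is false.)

Let φ = r → ¬(□s → r). Evaluate φ at each world:
  w0 (successors {w1}): φ is true.
  w1 (successors {w3}): φ is true.
  w2 (successors {w2, w3, w5}): φ is false.
  w3 (successors {w5}): φ is true.
  w4 (successors ∅): φ is true.
  w5 (successors ∅): φ is true.
  w6 (successors {w2}): φ is false.
For instance, at w1:
  At w1: r is false, ¬(□s → r) is true, so r → ¬(□s → r) is true.
    At w1: □s → r is false, so ¬(□s → r) is true.
      At w1: □s is true, r is false, so □s → r is false.
Satisfying worlds: {w0, w1, w3, w4, w5}

w0, w1, w3, w4, w5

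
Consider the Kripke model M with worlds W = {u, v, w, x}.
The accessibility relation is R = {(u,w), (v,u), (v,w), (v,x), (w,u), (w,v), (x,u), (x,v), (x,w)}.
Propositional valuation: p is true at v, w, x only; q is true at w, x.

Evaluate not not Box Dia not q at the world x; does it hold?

At x: not Box Dia not q is true, so not not Box Dia not q is false.
  At x: Box Dia not q is false, so not Box Dia not q is true.
    At x: Box Dia not q requires Dia not q at every successor {u, v, w}.
      Dia not q fails at u, so Box Dia not q is false at x.

No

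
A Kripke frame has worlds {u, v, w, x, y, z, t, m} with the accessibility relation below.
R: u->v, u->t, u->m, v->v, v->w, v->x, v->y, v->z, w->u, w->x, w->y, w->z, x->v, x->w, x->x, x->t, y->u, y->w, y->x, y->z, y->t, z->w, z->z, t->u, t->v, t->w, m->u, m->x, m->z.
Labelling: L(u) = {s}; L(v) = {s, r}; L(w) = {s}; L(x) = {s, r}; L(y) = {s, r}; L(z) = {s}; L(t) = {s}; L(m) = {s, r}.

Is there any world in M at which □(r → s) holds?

Yes

Let φ = □(r → s). Evaluate φ at each world:
  u (successors {v, t, m}): φ is true.
  v (successors {v, w, x, y, z}): φ is true.
  w (successors {u, x, y, z}): φ is true.
  x (successors {v, w, x, t}): φ is true.
  y (successors {u, w, x, z, t}): φ is true.
  z (successors {w, z}): φ is true.
  t (successors {u, v, w}): φ is true.
  m (successors {u, x, z}): φ is true.
Detail at u (witness):
  At u: □(r → s) requires r → s at every successor {v, t, m}.
    At v: r → s is true.
    At t: r → s is true.
    At m: r → s is true.
  So □(r → s) is true at u.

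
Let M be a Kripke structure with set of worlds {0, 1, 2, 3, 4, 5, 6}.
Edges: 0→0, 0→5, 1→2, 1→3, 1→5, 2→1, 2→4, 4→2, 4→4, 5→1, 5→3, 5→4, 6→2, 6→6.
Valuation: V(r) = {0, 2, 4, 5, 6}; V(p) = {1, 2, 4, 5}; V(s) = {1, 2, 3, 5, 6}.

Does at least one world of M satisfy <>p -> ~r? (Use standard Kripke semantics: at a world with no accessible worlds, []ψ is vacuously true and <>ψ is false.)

Yes

Let φ = <>p -> ~r. Evaluate φ at each world:
  0 (successors {0, 5}): φ is false.
  1 (successors {2, 3, 5}): φ is true.
  2 (successors {1, 4}): φ is false.
  3 (successors ∅): φ is true.
  4 (successors {2, 4}): φ is false.
  5 (successors {1, 3, 4}): φ is false.
  6 (successors {2, 6}): φ is false.
Detail at 1 (witness):
  At 1: <>p is true, ~r is true, so <>p -> ~r is true.
    At 1: <>p requires p at some successor in {2, 3, 5}.
      p holds at 2, so <>p is true at 1.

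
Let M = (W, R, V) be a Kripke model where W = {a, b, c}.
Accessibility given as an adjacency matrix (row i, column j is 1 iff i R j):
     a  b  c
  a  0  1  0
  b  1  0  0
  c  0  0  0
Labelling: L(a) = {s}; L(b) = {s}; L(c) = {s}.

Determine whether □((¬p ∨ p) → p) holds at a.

At a: □((¬p ∨ p) → p) requires (¬p ∨ p) → p at every successor {b}.
  (¬p ∨ p) → p fails at b, so □((¬p ∨ p) → p) is false at a.

No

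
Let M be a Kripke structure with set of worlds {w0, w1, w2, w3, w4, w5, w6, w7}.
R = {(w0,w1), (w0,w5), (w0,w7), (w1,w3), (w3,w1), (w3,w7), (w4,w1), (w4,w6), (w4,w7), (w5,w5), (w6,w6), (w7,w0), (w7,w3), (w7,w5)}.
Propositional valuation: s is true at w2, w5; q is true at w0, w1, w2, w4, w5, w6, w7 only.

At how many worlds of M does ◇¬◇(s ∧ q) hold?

6

Let φ = ◇¬◇(s ∧ q). Evaluate φ at each world:
  w0 (successors {w1, w5, w7}): φ is true.
  w1 (successors {w3}): φ is true.
  w2 (successors ∅): φ is false.
  w3 (successors {w1, w7}): φ is true.
  w4 (successors {w1, w6, w7}): φ is true.
  w5 (successors {w5}): φ is false.
  w6 (successors {w6}): φ is true.
  w7 (successors {w0, w3, w5}): φ is true.
For instance, at w4:
  At w4: ◇¬◇(s ∧ q) requires ¬◇(s ∧ q) at some successor in {w1, w6, w7}.
    ¬◇(s ∧ q) holds at w1, so ◇¬◇(s ∧ q) is true at w4.
      At w1: ◇(s ∧ q) is false, so ¬◇(s ∧ q) is true.
Satisfying worlds: {w0, w1, w3, w4, w6, w7}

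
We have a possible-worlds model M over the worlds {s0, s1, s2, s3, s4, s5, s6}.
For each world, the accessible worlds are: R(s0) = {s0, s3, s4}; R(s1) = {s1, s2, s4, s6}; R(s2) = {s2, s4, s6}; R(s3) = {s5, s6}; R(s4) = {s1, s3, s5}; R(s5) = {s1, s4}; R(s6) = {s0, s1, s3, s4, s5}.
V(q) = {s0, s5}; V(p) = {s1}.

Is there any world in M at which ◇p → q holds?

Let φ = ◇p → q. Evaluate φ at each world:
  s0 (successors {s0, s3, s4}): φ is true.
  s1 (successors {s1, s2, s4, s6}): φ is false.
  s2 (successors {s2, s4, s6}): φ is true.
  s3 (successors {s5, s6}): φ is true.
  s4 (successors {s1, s3, s5}): φ is false.
  s5 (successors {s1, s4}): φ is true.
  s6 (successors {s0, s1, s3, s4, s5}): φ is false.
Detail at s0 (witness):
  At s0: ◇p is false, q is true, so ◇p → q is true.
    At s0: ◇p requires p at some successor in {s0, s3, s4}.
      At s0: p is false.
      At s3: p is false.
      At s4: p is false.
    So ◇p is false at s0.

Yes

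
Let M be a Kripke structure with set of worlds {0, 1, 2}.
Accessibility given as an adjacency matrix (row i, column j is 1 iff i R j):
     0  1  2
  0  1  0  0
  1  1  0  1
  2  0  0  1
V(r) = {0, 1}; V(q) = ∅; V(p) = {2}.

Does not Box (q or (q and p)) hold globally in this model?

Let φ = not Box (q or (q and p)). Evaluate φ at each world:
  0 (successors {0}): φ is true.
  1 (successors {0, 2}): φ is true.
  2 (successors {2}): φ is true.
For instance, at 0:
  At 0: Box (q or (q and p)) is false, so not Box (q or (q and p)) is true.
    At 0: Box (q or (q and p)) requires q or (q and p) at every successor {0}.
      q or (q and p) fails at 0, so Box (q or (q and p)) is false at 0.

Yes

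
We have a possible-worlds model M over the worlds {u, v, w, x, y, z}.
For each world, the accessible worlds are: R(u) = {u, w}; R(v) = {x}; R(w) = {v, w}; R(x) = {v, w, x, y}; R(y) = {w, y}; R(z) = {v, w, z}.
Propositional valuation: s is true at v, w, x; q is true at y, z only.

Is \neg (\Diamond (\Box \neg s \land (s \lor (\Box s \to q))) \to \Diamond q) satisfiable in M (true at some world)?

No

Let φ = \neg (\Diamond (\Box \neg s \land (s \lor (\Box s \to q))) \to \Diamond q). Evaluate φ at each world:
  u (successors {u, w}): φ is false.
  v (successors {x}): φ is false.
  w (successors {v, w}): φ is false.
  x (successors {v, w, x, y}): φ is false.
  y (successors {w, y}): φ is false.
  z (successors {v, w, z}): φ is false.
For instance, at u:
  At u: \Diamond (\Box \neg s \land (s \lor (\Box s \to q))) \to \Diamond q is true, so \neg (\Diamond (\Box \neg s \land (s \lor (\Box s \to q))) \to \Diamond q) is false.
    At u: \Diamond (\Box \neg s \land (s \lor (\Box s \to q))) is false, \Diamond q is false, so \Diamond (\Box \neg s \land (s \lor (\Box s \to q))) \to \Diamond q is true.
      At u: \Diamond (\Box \neg s \land (s \lor (\Box s \to q))) requires \Box \neg s \land (s \lor (\Box s \to q)) at some successor in {u, w}.
        At u: \Box \neg s \land (s \lor (\Box s \to q)) is false.
        At w: \Box \neg s \land (s \lor (\Box s \to q)) is false.
      So \Diamond (\Box \neg s \land (s \lor (\Box s \to q))) is false at u.
      At u: \Diamond q requires q at some successor in {u, w}.
        At u: q is false.
        At w: q is false.
      So \Diamond q is false at u.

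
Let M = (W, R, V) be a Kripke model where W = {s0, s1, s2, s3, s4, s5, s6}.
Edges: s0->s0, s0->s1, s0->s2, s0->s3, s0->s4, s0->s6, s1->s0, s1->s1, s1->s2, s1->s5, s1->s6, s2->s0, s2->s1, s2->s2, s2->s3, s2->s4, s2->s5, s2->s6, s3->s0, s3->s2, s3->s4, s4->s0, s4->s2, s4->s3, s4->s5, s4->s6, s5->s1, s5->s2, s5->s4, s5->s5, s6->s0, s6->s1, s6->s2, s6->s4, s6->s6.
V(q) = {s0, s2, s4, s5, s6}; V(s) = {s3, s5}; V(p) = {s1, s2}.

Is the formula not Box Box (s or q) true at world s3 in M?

At s3: Box Box (s or q) is false, so not Box Box (s or q) is true.
  At s3: Box Box (s or q) requires Box (s or q) at every successor {s0, s2, s4}.
    Box (s or q) fails at s0, so Box Box (s or q) is false at s3.
      At s0: Box (s or q) requires s or q at every successor {s0, s1, s2, s3, s4, s6}.
        s or q fails at s1, so Box (s or q) is false at s0.

Yes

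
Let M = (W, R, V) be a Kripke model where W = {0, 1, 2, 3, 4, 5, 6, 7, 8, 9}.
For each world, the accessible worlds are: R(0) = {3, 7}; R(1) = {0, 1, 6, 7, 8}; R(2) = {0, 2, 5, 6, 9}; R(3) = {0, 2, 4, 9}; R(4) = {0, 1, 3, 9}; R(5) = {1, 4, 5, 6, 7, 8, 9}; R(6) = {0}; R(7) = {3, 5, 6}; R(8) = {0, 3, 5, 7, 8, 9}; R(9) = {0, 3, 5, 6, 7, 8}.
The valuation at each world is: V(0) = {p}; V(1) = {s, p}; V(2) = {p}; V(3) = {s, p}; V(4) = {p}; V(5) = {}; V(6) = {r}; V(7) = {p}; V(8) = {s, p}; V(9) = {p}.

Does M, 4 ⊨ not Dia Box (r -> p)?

At 4: Dia Box (r -> p) is true, so not Dia Box (r -> p) is false.
  At 4: Dia Box (r -> p) requires Box (r -> p) at some successor in {0, 1, 3, 9}.
    Box (r -> p) holds at 0, so Dia Box (r -> p) is true at 4.
      At 0: Box (r -> p) requires r -> p at every successor {3, 7}.
        At 3: r -> p is true.
        At 7: r -> p is true.
      So Box (r -> p) is true at 0.

No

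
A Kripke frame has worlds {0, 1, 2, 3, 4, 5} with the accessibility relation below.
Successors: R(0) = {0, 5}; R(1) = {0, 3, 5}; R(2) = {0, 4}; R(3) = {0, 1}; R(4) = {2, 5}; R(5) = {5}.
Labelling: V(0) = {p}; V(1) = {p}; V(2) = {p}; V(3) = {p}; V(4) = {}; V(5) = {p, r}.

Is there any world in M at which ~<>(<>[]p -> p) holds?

Let φ = ~<>(<>[]p -> p). Evaluate φ at each world:
  0 (successors {0, 5}): φ is false.
  1 (successors {0, 3, 5}): φ is false.
  2 (successors {0, 4}): φ is false.
  3 (successors {0, 1}): φ is false.
  4 (successors {2, 5}): φ is false.
  5 (successors {5}): φ is false.
For instance, at 1:
  At 1: <>(<>[]p -> p) is true, so ~<>(<>[]p -> p) is false.
    At 1: <>(<>[]p -> p) requires <>[]p -> p at some successor in {0, 3, 5}.
      <>[]p -> p holds at 0, so <>(<>[]p -> p) is true at 1.

No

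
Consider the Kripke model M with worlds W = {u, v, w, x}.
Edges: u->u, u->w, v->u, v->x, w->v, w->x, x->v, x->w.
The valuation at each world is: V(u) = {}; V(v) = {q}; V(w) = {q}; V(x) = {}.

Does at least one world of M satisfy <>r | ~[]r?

Recall that []ψ holds at a world iff ψ holds at every accessible world, and <>ψ holds iff ψ holds at some accessible world.
Let φ = <>r | ~[]r. Evaluate φ at each world:
  u (successors {u, w}): φ is true.
  v (successors {u, x}): φ is true.
  w (successors {v, x}): φ is true.
  x (successors {v, w}): φ is true.
Detail at u (witness):
  At u: <>r is false, ~[]r is true, so <>r | ~[]r is true.
    At u: <>r requires r at some successor in {u, w}.
      At u: r is false.
      At w: r is false.
    So <>r is false at u.
    At u: []r is false, so ~[]r is true.
      At u: []r requires r at every successor {u, w}.
        r fails at u, so []r is false at u.

Yes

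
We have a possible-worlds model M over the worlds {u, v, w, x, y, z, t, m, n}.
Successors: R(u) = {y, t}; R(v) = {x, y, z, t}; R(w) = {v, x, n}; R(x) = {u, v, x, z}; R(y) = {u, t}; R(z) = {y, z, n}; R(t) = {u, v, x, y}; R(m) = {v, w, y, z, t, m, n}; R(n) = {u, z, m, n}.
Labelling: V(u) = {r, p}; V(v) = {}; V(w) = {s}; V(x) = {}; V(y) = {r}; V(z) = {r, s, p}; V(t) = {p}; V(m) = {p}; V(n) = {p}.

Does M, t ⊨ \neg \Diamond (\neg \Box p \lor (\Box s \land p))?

Recall that \Box ψ holds at a world iff ψ holds at every accessible world, and \Diamond ψ holds iff ψ holds at some accessible world.
At t: \Diamond (\neg \Box p \lor (\Box s \land p)) is true, so \neg \Diamond (\neg \Box p \lor (\Box s \land p)) is false.
  At t: \Diamond (\neg \Box p \lor (\Box s \land p)) requires \neg \Box p \lor (\Box s \land p) at some successor in {u, v, x, y}.
    \neg \Box p \lor (\Box s \land p) holds at u, so \Diamond (\neg \Box p \lor (\Box s \land p)) is true at t.
      At u: \neg \Box p is true, \Box s \land p is false, so \neg \Box p \lor (\Box s \land p) is true.

No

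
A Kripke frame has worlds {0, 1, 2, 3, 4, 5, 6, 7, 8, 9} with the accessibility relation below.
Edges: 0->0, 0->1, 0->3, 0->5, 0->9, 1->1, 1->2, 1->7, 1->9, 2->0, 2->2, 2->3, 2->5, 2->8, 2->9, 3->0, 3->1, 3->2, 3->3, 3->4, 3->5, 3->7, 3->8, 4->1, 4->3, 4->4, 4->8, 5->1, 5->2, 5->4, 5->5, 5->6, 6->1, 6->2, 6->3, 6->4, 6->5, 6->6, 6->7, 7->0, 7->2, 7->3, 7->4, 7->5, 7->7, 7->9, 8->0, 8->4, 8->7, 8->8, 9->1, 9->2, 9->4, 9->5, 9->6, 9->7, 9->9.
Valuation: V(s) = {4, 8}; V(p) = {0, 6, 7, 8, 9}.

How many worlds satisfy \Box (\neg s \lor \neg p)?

Let φ = \Box (\neg s \lor \neg p). Evaluate φ at each world:
  0 (successors {0, 1, 3, 5, 9}): φ is true.
  1 (successors {1, 2, 7, 9}): φ is true.
  2 (successors {0, 2, 3, 5, 8, 9}): φ is false.
  3 (successors {0, 1, 2, 3, 4, 5, 7, 8}): φ is false.
  4 (successors {1, 3, 4, 8}): φ is false.
  5 (successors {1, 2, 4, 5, 6}): φ is true.
  6 (successors {1, 2, 3, 4, 5, 6, 7}): φ is true.
  7 (successors {0, 2, 3, 4, 5, 7, 9}): φ is true.
  8 (successors {0, 4, 7, 8}): φ is false.
  9 (successors {1, 2, 4, 5, 6, 7, 9}): φ is true.
For instance, at 5:
  At 5: \Box (\neg s \lor \neg p) requires \neg s \lor \neg p at every successor {1, 2, 4, 5, 6}.
    At 1: \neg s \lor \neg p is true.
    At 2: \neg s \lor \neg p is true.
    At 4: \neg s \lor \neg p is true.
    At 5: \neg s \lor \neg p is true.
    At 6: \neg s \lor \neg p is true.
  So \Box (\neg s \lor \neg p) is true at 5.
Satisfying worlds: {0, 1, 5, 6, 7, 9}

6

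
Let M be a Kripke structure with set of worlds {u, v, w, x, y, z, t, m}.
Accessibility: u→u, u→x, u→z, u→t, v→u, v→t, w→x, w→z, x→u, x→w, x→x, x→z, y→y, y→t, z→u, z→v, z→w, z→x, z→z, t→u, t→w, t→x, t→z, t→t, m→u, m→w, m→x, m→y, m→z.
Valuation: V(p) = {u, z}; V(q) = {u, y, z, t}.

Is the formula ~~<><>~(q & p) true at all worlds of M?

Recall that <>ψ holds at a world iff ψ holds at some accessible world.
Let φ = ~~<><>~(q & p). Evaluate φ at each world:
  u (successors {u, x, z, t}): φ is true.
  v (successors {u, t}): φ is true.
  w (successors {x, z}): φ is true.
  x (successors {u, w, x, z}): φ is true.
  y (successors {y, t}): φ is true.
  z (successors {u, v, w, x, z}): φ is true.
  t (successors {u, w, x, z, t}): φ is true.
  m (successors {u, w, x, y, z}): φ is true.
For instance, at z:
  At z: ~<><>~(q & p) is false, so ~~<><>~(q & p) is true.
    At z: <><>~(q & p) is true, so ~<><>~(q & p) is false.
      At z: <><>~(q & p) requires <>~(q & p) at some successor in {u, v, w, x, z}.
        <>~(q & p) holds at u, so <><>~(q & p) is true at z.

Yes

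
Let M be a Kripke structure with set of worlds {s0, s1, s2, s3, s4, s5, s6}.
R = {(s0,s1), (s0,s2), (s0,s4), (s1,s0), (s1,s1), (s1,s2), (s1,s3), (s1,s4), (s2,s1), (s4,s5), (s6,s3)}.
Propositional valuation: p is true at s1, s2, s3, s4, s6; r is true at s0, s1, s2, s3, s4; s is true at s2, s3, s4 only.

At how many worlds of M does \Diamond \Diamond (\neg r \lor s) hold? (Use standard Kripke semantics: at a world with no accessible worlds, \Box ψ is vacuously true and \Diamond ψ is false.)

3

Let φ = \Diamond \Diamond (\neg r \lor s). Evaluate φ at each world:
  s0 (successors {s1, s2, s4}): φ is true.
  s1 (successors {s0, s1, s2, s3, s4}): φ is true.
  s2 (successors {s1}): φ is true.
  s3 (successors ∅): φ is false.
  s4 (successors {s5}): φ is false.
  s5 (successors ∅): φ is false.
  s6 (successors {s3}): φ is false.
For instance, at s2:
  At s2: \Diamond \Diamond (\neg r \lor s) requires \Diamond (\neg r \lor s) at some successor in {s1}.
    \Diamond (\neg r \lor s) holds at s1, so \Diamond \Diamond (\neg r \lor s) is true at s2.
      At s1: \Diamond (\neg r \lor s) requires \neg r \lor s at some successor in {s0, s1, s2, s3, s4}.
        \neg r \lor s holds at s2, so \Diamond (\neg r \lor s) is true at s1.
Satisfying worlds: {s0, s1, s2}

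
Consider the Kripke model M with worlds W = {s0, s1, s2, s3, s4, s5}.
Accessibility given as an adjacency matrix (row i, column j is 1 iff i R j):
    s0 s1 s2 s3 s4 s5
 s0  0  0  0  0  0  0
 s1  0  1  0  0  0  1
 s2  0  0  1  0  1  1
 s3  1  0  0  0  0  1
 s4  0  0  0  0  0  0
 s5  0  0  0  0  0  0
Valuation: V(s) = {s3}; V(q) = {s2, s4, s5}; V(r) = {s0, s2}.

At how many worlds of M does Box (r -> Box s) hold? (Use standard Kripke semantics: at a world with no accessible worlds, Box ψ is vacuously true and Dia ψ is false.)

5

Let φ = Box (r -> Box s). Evaluate φ at each world:
  s0 (successors ∅): φ is true.
  s1 (successors {s1, s5}): φ is true.
  s2 (successors {s2, s4, s5}): φ is false.
  s3 (successors {s0, s5}): φ is true.
  s4 (successors ∅): φ is true.
  s5 (successors ∅): φ is true.
For instance, at s3:
  At s3: Box (r -> Box s) requires r -> Box s at every successor {s0, s5}.
      At s0: r is true, Box s is true, so r -> Box s is true.
      At s5: r is false, Box s is true, so r -> Box s is true.
  So Box (r -> Box s) is true at s3.
Satisfying worlds: {s0, s1, s3, s4, s5}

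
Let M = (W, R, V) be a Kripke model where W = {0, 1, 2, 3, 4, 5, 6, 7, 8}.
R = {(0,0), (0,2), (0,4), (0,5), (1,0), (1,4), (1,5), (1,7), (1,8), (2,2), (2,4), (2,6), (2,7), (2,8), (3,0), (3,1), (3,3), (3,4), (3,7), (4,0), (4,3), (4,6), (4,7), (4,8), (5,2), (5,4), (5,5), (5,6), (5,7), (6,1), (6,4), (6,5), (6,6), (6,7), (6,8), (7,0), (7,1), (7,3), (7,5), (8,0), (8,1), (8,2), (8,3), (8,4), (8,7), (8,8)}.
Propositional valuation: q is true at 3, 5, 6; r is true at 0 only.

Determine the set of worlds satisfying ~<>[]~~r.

0, 1, 2, 3, 4, 5, 6, 7, 8

Let φ = ~<>[]~~r. Evaluate φ at each world:
  0 (successors {0, 2, 4, 5}): φ is true.
  1 (successors {0, 4, 5, 7, 8}): φ is true.
  2 (successors {2, 4, 6, 7, 8}): φ is true.
  3 (successors {0, 1, 3, 4, 7}): φ is true.
  4 (successors {0, 3, 6, 7, 8}): φ is true.
  5 (successors {2, 4, 5, 6, 7}): φ is true.
  6 (successors {1, 4, 5, 6, 7, 8}): φ is true.
  7 (successors {0, 1, 3, 5}): φ is true.
  8 (successors {0, 1, 2, 3, 4, 7, 8}): φ is true.
For instance, at 0:
  At 0: <>[]~~r is false, so ~<>[]~~r is true.
    At 0: <>[]~~r requires []~~r at some successor in {0, 2, 4, 5}.
      At 0: []~~r is false.
      At 2: []~~r is false.
      At 4: []~~r is false.
      At 5: []~~r is false.
    So <>[]~~r is false at 0.
Satisfying worlds: {0, 1, 2, 3, 4, 5, 6, 7, 8}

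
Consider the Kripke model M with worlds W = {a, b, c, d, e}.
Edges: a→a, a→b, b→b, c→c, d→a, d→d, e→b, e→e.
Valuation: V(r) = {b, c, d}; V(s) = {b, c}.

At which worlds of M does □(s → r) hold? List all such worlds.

a, b, c, d, e

Let φ = □(s → r). Evaluate φ at each world:
  a (successors {a, b}): φ is true.
  b (successors {b}): φ is true.
  c (successors {c}): φ is true.
  d (successors {a, d}): φ is true.
  e (successors {b, e}): φ is true.
For instance, at c:
  At c: □(s → r) requires s → r at every successor {c}.
    At c: s → r is true.
  So □(s → r) is true at c.
Satisfying worlds: {a, b, c, d, e}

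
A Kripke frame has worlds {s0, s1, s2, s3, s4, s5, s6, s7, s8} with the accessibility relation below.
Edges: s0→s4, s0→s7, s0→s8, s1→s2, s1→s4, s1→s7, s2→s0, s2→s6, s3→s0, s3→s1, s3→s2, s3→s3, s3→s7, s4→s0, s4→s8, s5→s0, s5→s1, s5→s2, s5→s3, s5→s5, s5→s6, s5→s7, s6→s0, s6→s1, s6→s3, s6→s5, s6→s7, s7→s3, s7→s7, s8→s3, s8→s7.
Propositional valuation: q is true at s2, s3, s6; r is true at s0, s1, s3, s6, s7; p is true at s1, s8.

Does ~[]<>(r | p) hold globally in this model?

Let φ = ~[]<>(r | p). Evaluate φ at each world:
  s0 (successors {s4, s7, s8}): φ is false.
  s1 (successors {s2, s4, s7}): φ is false.
  s2 (successors {s0, s6}): φ is false.
  s3 (successors {s0, s1, s2, s3, s7}): φ is false.
  s4 (successors {s0, s8}): φ is false.
  s5 (successors {s0, s1, s2, s3, s5, s6, s7}): φ is false.
  s6 (successors {s0, s1, s3, s5, s7}): φ is false.
  s7 (successors {s3, s7}): φ is false.
  s8 (successors {s3, s7}): φ is false.
Detail at s0 (counterexample):
  At s0: []<>(r | p) is true, so ~[]<>(r | p) is false.
    At s0: []<>(r | p) requires <>(r | p) at every successor {s4, s7, s8}.
      At s4: <>(r | p) is true.
      At s7: <>(r | p) is true.
      At s8: <>(r | p) is true.
    So []<>(r | p) is true at s0.

No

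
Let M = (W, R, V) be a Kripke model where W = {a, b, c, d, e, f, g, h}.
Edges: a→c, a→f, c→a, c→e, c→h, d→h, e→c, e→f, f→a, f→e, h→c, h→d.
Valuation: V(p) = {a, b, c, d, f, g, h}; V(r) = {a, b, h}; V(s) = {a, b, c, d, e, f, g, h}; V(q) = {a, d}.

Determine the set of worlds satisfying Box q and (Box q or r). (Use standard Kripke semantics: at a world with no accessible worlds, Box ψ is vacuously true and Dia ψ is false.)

b, g

Let φ = Box q and (Box q or r). Evaluate φ at each world:
  a (successors {c, f}): φ is false.
  b (successors ∅): φ is true.
  c (successors {a, e, h}): φ is false.
  d (successors {h}): φ is false.
  e (successors {c, f}): φ is false.
  f (successors {a, e}): φ is false.
  g (successors ∅): φ is true.
  h (successors {c, d}): φ is false.
For instance, at e:
  At e: Box q is false, Box q or r is false, so Box q and (Box q or r) is false.
    At e: Box q requires q at every successor {c, f}.
      q fails at c, so Box q is false at e.
    At e: Box q is false, r is false, so Box q or r is false.
      At e: Box q requires q at every successor {c, f}.
        q fails at c, so Box q is false at e.
Satisfying worlds: {b, g}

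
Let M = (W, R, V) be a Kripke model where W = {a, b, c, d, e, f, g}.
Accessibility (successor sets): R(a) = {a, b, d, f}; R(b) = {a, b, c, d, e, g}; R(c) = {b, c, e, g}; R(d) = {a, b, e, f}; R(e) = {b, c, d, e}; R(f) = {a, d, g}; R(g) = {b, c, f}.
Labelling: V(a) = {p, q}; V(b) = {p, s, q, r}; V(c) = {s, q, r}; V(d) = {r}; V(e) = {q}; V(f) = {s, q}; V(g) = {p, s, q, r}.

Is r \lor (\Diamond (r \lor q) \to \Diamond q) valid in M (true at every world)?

Recall that \Diamond ψ holds at a world iff ψ holds at some accessible world.
Let φ = r \lor (\Diamond (r \lor q) \to \Diamond q). Evaluate φ at each world:
  a (successors {a, b, d, f}): φ is true.
  b (successors {a, b, c, d, e, g}): φ is true.
  c (successors {b, c, e, g}): φ is true.
  d (successors {a, b, e, f}): φ is true.
  e (successors {b, c, d, e}): φ is true.
  f (successors {a, d, g}): φ is true.
  g (successors {b, c, f}): φ is true.
For instance, at b:
  At b: r is true, \Diamond (r \lor q) \to \Diamond q is true, so r \lor (\Diamond (r \lor q) \to \Diamond q) is true.
    At b: \Diamond (r \lor q) is true, \Diamond q is true, so \Diamond (r \lor q) \to \Diamond q is true.
      At b: \Diamond (r \lor q) requires r \lor q at some successor in {a, b, c, d, e, g}.
        r \lor q holds at a, so \Diamond (r \lor q) is true at b.
      At b: \Diamond q requires q at some successor in {a, b, c, d, e, g}.
        q holds at a, so \Diamond q is true at b.

Yes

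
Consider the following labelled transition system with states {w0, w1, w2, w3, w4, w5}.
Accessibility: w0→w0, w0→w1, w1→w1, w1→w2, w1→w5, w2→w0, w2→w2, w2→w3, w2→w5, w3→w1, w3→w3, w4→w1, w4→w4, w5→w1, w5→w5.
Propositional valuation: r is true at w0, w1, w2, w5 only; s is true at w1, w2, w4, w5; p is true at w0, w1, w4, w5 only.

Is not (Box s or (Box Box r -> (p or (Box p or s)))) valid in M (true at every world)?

No

Let φ = not (Box s or (Box Box r -> (p or (Box p or s)))). Evaluate φ at each world:
  w0 (successors {w0, w1}): φ is false.
  w1 (successors {w1, w2, w5}): φ is false.
  w2 (successors {w0, w2, w3, w5}): φ is false.
  w3 (successors {w1, w3}): φ is false.
  w4 (successors {w1, w4}): φ is false.
  w5 (successors {w1, w5}): φ is false.
Detail at w0 (counterexample):
  At w0: Box s or (Box Box r -> (p or (Box p or s))) is true, so not (Box s or (Box Box r -> (p or (Box p or s)))) is false.
    At w0: Box s is false, Box Box r -> (p or (Box p or s)) is true, so Box s or (Box Box r -> (p or (Box p or s))) is true.
      At w0: Box s requires s at every successor {w0, w1}.
        s fails at w0, so Box s is false at w0.
      At w0: Box Box r is true, p or (Box p or s) is true, so Box Box r -> (p or (Box p or s)) is true.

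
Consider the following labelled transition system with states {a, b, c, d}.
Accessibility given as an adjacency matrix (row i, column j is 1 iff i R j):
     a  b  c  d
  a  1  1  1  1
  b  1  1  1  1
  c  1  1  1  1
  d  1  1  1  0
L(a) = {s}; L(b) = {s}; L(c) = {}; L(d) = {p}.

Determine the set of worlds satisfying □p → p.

a, b, c, d

Recall that □ψ holds at a world iff ψ holds at every accessible world, and ◇ψ holds iff ψ holds at some accessible world.
Let φ = □p → p. Evaluate φ at each world:
  a (successors {a, b, c, d}): φ is true.
  b (successors {a, b, c, d}): φ is true.
  c (successors {a, b, c, d}): φ is true.
  d (successors {a, b, c}): φ is true.
For instance, at a:
  At a: □p is false, p is false, so □p → p is true.
    At a: □p requires p at every successor {a, b, c, d}.
      p fails at a, so □p is false at a.
Satisfying worlds: {a, b, c, d}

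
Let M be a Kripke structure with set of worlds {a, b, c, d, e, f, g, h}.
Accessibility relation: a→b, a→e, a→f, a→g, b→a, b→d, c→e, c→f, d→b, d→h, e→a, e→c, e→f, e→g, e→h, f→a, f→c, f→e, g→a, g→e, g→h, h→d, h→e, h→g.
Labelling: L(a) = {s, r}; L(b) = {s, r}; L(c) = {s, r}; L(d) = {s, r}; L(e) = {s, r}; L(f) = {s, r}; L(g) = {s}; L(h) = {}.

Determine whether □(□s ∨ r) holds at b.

At b: □(□s ∨ r) requires □s ∨ r at every successor {a, d}.
    At a: □s is true, r is true, so □s ∨ r is true.
      At a: □s requires s at every successor {b, e, f, g}.
        At b: s is true.
        At e: s is true.
        At f: s is true.
        At g: s is true.
      So □s is true at a.
    At d: □s is false, r is true, so □s ∨ r is true.
      At d: □s requires s at every successor {b, h}.
        s fails at h, so □s is false at d.
So □(□s ∨ r) is true at b.

Yes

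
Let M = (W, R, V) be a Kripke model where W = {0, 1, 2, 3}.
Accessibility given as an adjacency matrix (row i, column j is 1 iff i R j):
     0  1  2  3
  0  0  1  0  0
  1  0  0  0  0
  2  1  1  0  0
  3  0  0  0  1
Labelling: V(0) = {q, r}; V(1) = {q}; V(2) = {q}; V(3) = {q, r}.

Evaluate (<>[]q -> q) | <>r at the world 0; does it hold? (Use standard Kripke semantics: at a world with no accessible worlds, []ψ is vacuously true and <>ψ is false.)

At 0: <>[]q -> q is true, <>r is false, so (<>[]q -> q) | <>r is true.
  At 0: <>[]q is true, q is true, so <>[]q -> q is true.
    At 0: <>[]q requires []q at some successor in {1}.
      []q holds at 1, so <>[]q is true at 0.
  At 0: <>r requires r at some successor in {1}.
    At 1: r is false.
  So <>r is false at 0.

Yes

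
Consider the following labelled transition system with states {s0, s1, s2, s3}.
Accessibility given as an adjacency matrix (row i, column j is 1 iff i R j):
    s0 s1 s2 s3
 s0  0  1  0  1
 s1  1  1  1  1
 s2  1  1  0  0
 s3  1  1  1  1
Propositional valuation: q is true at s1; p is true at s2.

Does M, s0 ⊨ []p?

Recall that []ψ holds at a world iff ψ holds at every accessible world, and <>ψ holds iff ψ holds at some accessible world.
At s0: []p requires p at every successor {s1, s3}.
  p fails at s1, so []p is false at s0.

No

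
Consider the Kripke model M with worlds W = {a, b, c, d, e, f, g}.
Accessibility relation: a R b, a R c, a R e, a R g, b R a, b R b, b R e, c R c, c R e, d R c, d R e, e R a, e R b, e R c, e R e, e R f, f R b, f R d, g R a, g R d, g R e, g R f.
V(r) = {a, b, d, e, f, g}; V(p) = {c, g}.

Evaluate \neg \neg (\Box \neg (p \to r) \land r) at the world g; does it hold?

At g: \neg (\Box \neg (p \to r) \land r) is true, so \neg \neg (\Box \neg (p \to r) \land r) is false.
  At g: \Box \neg (p \to r) \land r is false, so \neg (\Box \neg (p \to r) \land r) is true.
    At g: \Box \neg (p \to r) is false, r is true, so \Box \neg (p \to r) \land r is false.
      At g: \Box \neg (p \to r) requires \neg (p \to r) at every successor {a, d, e, f}.
        \neg (p \to r) fails at a, so \Box \neg (p \to r) is false at g.

No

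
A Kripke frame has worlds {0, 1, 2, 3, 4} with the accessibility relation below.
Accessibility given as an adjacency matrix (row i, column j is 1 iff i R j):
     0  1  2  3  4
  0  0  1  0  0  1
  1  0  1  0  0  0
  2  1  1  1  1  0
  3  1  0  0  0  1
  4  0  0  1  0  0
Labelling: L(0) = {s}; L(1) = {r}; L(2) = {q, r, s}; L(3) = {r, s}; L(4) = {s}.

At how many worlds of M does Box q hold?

1

Recall that Box ψ holds at a world iff ψ holds at every accessible world, and Dia ψ holds iff ψ holds at some accessible world.
Let φ = Box q. Evaluate φ at each world:
  0 (successors {1, 4}): φ is false.
  1 (successors {1}): φ is false.
  2 (successors {0, 1, 2, 3}): φ is false.
  3 (successors {0, 4}): φ is false.
  4 (successors {2}): φ is true.
For instance, at 1:
  At 1: Box q requires q at every successor {1}.
    q fails at 1, so Box q is false at 1.
Satisfying worlds: {4}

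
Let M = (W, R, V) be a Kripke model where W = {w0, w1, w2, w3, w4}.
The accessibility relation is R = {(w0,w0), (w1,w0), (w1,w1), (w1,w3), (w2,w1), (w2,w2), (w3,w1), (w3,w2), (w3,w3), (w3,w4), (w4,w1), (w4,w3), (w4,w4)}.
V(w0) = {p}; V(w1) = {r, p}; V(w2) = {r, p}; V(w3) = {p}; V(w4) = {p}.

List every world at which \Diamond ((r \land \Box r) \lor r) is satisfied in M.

w1, w2, w3, w4

Recall that \Box ψ holds at a world iff ψ holds at every accessible world, and \Diamond ψ holds iff ψ holds at some accessible world.
Let φ = \Diamond ((r \land \Box r) \lor r). Evaluate φ at each world:
  w0 (successors {w0}): φ is false.
  w1 (successors {w0, w1, w3}): φ is true.
  w2 (successors {w1, w2}): φ is true.
  w3 (successors {w1, w2, w3, w4}): φ is true.
  w4 (successors {w1, w3, w4}): φ is true.
For instance, at w0:
  At w0: \Diamond ((r \land \Box r) \lor r) requires (r \land \Box r) \lor r at some successor in {w0}.
    At w0: (r \land \Box r) \lor r is false.
  So \Diamond ((r \land \Box r) \lor r) is false at w0.
Satisfying worlds: {w1, w2, w3, w4}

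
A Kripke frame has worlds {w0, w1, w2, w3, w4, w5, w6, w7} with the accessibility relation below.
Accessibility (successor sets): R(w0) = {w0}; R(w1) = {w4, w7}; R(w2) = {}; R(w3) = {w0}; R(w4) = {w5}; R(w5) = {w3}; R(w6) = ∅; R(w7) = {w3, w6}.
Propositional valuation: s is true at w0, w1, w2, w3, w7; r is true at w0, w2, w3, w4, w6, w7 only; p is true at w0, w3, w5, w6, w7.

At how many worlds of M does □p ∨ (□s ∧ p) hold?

7

Recall that □ψ holds at a world iff ψ holds at every accessible world, and ◇ψ holds iff ψ holds at some accessible world.
Let φ = □p ∨ (□s ∧ p). Evaluate φ at each world:
  w0 (successors {w0}): φ is true.
  w1 (successors {w4, w7}): φ is false.
  w2 (successors ∅): φ is true.
  w3 (successors {w0}): φ is true.
  w4 (successors {w5}): φ is true.
  w5 (successors {w3}): φ is true.
  w6 (successors ∅): φ is true.
  w7 (successors {w3, w6}): φ is true.
For instance, at w4:
  At w4: □p is true, □s ∧ p is false, so □p ∨ (□s ∧ p) is true.
    At w4: □p requires p at every successor {w5}.
      At w5: p is true.
    So □p is true at w4.
    At w4: □s is false, p is false, so □s ∧ p is false.
      At w4: □s requires s at every successor {w5}.
        s fails at w5, so □s is false at w4.
Satisfying worlds: {w0, w2, w3, w4, w5, w6, w7}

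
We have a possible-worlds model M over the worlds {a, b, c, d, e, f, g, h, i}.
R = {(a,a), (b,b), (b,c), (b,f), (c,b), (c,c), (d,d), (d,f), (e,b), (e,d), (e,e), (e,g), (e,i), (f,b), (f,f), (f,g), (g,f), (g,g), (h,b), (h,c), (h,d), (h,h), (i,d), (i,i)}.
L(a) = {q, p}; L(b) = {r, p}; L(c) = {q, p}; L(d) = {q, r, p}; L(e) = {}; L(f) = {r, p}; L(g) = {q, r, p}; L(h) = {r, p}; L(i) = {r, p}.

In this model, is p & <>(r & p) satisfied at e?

At e: p is false, <>(r & p) is true, so p & <>(r & p) is false.
  At e: <>(r & p) requires r & p at some successor in {b, d, e, g, i}.
    r & p holds at b, so <>(r & p) is true at e.

No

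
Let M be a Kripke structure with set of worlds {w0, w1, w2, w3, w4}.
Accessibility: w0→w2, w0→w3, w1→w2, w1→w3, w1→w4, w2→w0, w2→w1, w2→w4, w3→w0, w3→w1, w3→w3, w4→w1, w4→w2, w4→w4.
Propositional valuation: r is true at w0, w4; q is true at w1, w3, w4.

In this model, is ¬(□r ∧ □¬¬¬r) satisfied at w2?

Yes

At w2: □r ∧ □¬¬¬r is false, so ¬(□r ∧ □¬¬¬r) is true.
  At w2: □r is false, □¬¬¬r is false, so □r ∧ □¬¬¬r is false.
    At w2: □r requires r at every successor {w0, w1, w4}.
      r fails at w1, so □r is false at w2.
    At w2: □¬¬¬r requires ¬¬¬r at every successor {w0, w1, w4}.
      ¬¬¬r fails at w0, so □¬¬¬r is false at w2.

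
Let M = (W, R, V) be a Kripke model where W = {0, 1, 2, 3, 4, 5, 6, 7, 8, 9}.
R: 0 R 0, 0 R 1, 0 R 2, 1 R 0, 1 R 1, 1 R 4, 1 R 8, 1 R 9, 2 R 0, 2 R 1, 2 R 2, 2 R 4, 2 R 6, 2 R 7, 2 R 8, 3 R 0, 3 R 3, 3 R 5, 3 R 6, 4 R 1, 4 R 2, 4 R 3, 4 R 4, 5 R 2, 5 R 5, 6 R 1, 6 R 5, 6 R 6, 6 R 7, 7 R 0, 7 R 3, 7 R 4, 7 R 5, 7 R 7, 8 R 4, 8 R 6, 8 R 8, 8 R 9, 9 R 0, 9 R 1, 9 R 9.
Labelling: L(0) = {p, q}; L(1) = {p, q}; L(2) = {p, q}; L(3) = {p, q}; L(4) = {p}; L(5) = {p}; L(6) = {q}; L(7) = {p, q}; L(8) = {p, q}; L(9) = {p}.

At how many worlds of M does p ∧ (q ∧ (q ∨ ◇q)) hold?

6

Let φ = p ∧ (q ∧ (q ∨ ◇q)). Evaluate φ at each world:
  0 (successors {0, 1, 2}): φ is true.
  1 (successors {0, 1, 4, 8, 9}): φ is true.
  2 (successors {0, 1, 2, 4, 6, 7, 8}): φ is true.
  3 (successors {0, 3, 5, 6}): φ is true.
  4 (successors {1, 2, 3, 4}): φ is false.
  5 (successors {2, 5}): φ is false.
  6 (successors {1, 5, 6, 7}): φ is false.
  7 (successors {0, 3, 4, 5, 7}): φ is true.
  8 (successors {4, 6, 8, 9}): φ is true.
  9 (successors {0, 1, 9}): φ is false.
For instance, at 6:
  At 6: p is false, q ∧ (q ∨ ◇q) is true, so p ∧ (q ∧ (q ∨ ◇q)) is false.
    At 6: q is true, q ∨ ◇q is true, so q ∧ (q ∨ ◇q) is true.
      At 6: q is true, ◇q is true, so q ∨ ◇q is true.
Satisfying worlds: {0, 1, 2, 3, 7, 8}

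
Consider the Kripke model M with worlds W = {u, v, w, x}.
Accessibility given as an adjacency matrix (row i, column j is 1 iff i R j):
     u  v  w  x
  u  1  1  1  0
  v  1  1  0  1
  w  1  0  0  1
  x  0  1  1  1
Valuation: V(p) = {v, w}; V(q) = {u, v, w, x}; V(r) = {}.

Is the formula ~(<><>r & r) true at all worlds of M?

Recall that <>ψ holds at a world iff ψ holds at some accessible world.
Let φ = ~(<><>r & r). Evaluate φ at each world:
  u (successors {u, v, w}): φ is true.
  v (successors {u, v, x}): φ is true.
  w (successors {u, x}): φ is true.
  x (successors {v, w, x}): φ is true.
For instance, at u:
  At u: <><>r & r is false, so ~(<><>r & r) is true.
    At u: <><>r is false, r is false, so <><>r & r is false.
      At u: <><>r requires <>r at some successor in {u, v, w}.
        At u: <>r is false.
        At v: <>r is false.
        At w: <>r is false.
      So <><>r is false at u.

Yes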